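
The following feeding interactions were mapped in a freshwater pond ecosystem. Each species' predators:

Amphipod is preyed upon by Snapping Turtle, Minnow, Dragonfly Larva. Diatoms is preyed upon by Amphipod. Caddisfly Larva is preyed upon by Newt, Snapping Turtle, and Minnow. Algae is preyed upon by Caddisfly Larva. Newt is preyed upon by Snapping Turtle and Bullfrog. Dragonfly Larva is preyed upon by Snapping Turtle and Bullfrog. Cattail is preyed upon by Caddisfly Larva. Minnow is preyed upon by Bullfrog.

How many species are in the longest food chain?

4 species

One longest chain: Diatoms → Amphipod → Dragonfly Larva → Bullfrog.
It has 4 species and 3 links.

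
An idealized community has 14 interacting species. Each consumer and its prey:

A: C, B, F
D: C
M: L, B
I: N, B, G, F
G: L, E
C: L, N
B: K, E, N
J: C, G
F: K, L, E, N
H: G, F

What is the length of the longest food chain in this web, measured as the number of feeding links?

One longest chain: L → C → A.
It has 3 species and 2 links.

2 links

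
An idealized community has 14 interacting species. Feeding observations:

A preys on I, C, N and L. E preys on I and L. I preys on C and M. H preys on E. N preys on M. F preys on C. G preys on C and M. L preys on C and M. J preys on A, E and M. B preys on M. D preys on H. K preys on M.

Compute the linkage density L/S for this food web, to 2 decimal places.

There are L = 21 links among S = 14 species.
L/S = 21/14 = 1.5000 ≈ 1.50.

L/S = 1.50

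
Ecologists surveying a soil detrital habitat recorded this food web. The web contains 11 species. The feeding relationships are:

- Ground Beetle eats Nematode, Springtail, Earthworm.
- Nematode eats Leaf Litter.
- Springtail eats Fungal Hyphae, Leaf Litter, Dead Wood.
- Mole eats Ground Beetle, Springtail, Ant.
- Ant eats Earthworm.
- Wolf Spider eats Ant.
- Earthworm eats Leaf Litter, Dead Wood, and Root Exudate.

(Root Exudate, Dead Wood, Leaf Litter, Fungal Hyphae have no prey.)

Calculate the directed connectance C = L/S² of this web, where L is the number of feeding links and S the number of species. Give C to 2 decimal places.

C = 0.12

The web has S = 11 species and L = 15 feeding links.
C = L / S² = 15 / 121 = 0.1240 ≈ 0.12.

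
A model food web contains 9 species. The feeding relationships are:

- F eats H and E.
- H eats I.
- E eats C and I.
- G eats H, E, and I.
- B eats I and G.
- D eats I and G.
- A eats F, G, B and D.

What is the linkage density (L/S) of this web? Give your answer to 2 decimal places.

There are L = 16 links among S = 9 species.
L/S = 16/9 = 1.7778 ≈ 1.78.

L/S = 1.78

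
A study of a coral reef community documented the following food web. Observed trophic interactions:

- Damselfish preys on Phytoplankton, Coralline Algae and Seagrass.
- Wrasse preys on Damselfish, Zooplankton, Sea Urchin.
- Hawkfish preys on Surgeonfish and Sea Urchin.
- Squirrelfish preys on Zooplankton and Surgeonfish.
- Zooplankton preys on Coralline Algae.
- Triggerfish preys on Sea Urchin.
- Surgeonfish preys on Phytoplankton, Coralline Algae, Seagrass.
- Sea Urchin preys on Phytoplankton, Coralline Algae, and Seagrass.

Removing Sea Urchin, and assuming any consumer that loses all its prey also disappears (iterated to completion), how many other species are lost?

1

Remove Sea Urchin.
Round 1: Triggerfish (all prey gone) → extinct.
No further losses. Total secondary extinctions: 1.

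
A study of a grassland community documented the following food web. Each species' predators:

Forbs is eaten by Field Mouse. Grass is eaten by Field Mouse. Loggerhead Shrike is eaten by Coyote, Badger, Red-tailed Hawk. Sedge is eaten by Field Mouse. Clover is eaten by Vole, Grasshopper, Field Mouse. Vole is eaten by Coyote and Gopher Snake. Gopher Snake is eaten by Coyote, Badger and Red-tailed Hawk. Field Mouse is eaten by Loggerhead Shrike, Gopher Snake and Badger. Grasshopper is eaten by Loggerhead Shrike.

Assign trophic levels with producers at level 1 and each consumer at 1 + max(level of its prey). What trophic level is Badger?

Trophic level 4

Clover is a producer → level 1.
Grasshopper eats Clover → level 2.
Loggerhead Shrike eats Grasshopper (level 2); other prey at levels: Field Mouse 2 → level 3.
Badger eats Loggerhead Shrike (level 3); other prey at levels: Field Mouse 2, Gopher Snake 3 → level 4.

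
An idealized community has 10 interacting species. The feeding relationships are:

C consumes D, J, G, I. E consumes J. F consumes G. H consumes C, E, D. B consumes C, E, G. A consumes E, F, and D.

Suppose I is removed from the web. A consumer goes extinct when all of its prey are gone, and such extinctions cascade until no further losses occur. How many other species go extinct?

Remove I.
Every predator of it retains at least one other prey: C still has G, J, D.
No consumer loses all prey, so no secondary extinctions occur.

0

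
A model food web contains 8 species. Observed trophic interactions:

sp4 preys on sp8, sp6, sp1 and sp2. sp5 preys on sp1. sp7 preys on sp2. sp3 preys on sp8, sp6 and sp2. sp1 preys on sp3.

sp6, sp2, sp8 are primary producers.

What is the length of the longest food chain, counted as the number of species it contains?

4 species

One longest chain: sp6 → sp3 → sp1 → sp5.
It has 4 species and 3 links.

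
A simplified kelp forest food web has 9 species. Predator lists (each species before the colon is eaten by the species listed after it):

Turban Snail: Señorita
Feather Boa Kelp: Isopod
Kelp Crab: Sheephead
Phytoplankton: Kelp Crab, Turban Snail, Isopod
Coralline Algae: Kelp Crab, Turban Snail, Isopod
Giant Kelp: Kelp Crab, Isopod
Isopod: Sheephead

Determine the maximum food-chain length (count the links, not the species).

One longest chain: Coralline Algae → Kelp Crab → Sheephead.
It has 3 species and 2 links.

2 links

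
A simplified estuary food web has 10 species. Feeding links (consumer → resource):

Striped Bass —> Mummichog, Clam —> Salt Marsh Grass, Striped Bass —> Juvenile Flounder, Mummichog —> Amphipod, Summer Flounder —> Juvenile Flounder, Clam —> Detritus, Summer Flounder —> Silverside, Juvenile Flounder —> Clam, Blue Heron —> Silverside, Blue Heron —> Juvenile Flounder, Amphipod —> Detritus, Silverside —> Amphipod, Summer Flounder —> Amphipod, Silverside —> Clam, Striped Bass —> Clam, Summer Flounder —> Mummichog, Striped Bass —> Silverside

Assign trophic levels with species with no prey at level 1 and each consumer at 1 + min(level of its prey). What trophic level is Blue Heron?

Salt Marsh Grass has no prey (basal) → level 1.
Clam eats Salt Marsh Grass → level 2.
Juvenile Flounder eats Clam → level 3.
Blue Heron eats Juvenile Flounder → level 4.
No prey of Blue Heron is below level 3, so 4 is the minimum.

Trophic level 4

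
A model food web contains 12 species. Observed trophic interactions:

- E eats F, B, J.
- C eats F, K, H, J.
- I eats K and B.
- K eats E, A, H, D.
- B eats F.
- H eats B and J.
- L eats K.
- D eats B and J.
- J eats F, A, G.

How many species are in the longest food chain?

5 species

One longest chain: F → J → D → K → C.
It has 5 species and 4 links.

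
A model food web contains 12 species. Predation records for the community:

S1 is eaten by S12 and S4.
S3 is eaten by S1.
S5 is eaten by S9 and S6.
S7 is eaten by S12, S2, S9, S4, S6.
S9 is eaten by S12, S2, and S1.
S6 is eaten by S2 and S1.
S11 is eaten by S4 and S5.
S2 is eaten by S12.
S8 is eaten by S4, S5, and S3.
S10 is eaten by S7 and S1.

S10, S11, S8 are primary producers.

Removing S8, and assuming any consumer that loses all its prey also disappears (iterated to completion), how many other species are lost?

Remove S8.
Round 1: S3 (all prey gone) → extinct.
No further losses. Total secondary extinctions: 1.

1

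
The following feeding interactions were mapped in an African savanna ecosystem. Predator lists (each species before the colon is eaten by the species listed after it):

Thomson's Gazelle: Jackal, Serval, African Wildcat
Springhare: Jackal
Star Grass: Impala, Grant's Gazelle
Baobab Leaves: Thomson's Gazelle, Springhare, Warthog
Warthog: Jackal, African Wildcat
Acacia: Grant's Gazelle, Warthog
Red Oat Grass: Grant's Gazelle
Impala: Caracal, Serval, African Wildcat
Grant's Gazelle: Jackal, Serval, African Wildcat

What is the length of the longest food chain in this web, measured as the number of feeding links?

One longest chain: Acacia → Warthog → Jackal.
It has 3 species and 2 links.

2 links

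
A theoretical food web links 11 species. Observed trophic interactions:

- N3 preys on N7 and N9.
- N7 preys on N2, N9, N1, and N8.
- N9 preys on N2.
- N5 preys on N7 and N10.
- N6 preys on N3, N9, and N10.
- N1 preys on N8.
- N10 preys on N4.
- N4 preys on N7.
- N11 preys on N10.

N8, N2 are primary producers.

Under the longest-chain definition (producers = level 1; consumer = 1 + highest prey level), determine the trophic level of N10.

Trophic level 5

N8 is a producer → level 1.
N1 eats N8 → level 2.
N7 eats N1 (level 2); other prey at levels: N8 1, N2 1, N9 2 → level 3.
N4 eats N7 → level 4.
N10 eats N4 → level 5.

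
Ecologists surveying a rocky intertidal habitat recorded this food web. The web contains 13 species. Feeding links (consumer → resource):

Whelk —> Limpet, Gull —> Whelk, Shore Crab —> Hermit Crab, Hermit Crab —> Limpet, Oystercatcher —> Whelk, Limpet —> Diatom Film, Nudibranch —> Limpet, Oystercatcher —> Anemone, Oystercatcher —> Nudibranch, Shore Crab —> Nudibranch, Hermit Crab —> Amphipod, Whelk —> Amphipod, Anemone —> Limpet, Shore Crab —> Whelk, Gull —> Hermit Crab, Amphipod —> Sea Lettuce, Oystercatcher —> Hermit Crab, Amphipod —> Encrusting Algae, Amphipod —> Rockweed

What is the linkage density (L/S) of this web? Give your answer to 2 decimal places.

There are L = 19 links among S = 13 species.
L/S = 19/13 = 1.4615 ≈ 1.46.

L/S = 1.46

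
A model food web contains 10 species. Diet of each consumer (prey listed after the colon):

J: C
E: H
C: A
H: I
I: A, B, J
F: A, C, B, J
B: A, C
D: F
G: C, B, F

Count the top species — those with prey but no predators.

3

Top species (has prey, but nothing eats it): G, D, E.
Count: 3.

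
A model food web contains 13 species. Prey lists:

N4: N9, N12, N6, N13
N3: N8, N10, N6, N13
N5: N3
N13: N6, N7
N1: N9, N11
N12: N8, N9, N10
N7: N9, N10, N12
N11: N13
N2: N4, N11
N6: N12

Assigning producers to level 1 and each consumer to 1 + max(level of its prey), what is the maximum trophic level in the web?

Producers (level 1): N8, N9, N10.
N8 → N12 → N6 → N13 → N4 → N2 gives N2 level 6.
No species has a prey at level 6, so no species reaches level 7.

6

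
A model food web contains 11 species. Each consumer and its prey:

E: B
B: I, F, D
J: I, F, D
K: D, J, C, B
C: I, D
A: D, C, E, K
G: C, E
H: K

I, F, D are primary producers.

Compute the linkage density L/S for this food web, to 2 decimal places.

There are L = 20 links among S = 11 species.
L/S = 20/11 = 1.8182 ≈ 1.82.

L/S = 1.82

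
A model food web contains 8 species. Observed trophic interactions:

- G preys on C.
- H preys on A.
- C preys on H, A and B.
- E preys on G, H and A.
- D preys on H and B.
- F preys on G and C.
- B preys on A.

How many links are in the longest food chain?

4 links

One longest chain: A → H → C → G → F.
It has 5 species and 4 links.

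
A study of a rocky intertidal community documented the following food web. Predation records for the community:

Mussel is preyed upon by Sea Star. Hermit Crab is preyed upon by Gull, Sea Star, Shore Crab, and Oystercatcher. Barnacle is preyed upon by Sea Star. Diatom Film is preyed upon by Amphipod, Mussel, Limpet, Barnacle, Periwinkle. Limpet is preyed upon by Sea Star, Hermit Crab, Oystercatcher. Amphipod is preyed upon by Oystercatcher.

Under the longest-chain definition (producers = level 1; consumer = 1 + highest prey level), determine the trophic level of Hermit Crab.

Trophic level 3

Diatom Film is a producer → level 1.
Limpet eats Diatom Film → level 2.
Hermit Crab eats Limpet → level 3.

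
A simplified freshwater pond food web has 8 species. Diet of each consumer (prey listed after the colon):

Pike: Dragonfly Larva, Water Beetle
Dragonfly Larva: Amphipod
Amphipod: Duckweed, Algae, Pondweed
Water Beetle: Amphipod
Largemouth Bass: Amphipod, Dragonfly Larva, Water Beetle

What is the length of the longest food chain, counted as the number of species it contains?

One longest chain: Duckweed → Amphipod → Dragonfly Larva → Largemouth Bass.
It has 4 species and 3 links.

4 species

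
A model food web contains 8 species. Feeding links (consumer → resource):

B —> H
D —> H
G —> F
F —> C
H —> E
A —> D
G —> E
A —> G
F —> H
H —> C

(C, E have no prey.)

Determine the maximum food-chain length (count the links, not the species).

One longest chain: C → H → F → G → A.
It has 5 species and 4 links.

4 links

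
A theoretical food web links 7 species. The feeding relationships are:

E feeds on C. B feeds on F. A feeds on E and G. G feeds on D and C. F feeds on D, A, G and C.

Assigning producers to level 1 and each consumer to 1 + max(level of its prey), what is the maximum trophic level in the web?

5

Producers (level 1): C, D.
C → E → A → F → B gives B level 5.
No species has a prey at level 5, so no species reaches level 6.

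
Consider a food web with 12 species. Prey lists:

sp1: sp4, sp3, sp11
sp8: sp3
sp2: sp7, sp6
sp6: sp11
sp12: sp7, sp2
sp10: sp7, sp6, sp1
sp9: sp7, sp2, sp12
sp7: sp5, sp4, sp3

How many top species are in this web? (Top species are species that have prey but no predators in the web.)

Top species (has prey, but nothing eats it): sp8, sp10, sp9.
Count: 3.

3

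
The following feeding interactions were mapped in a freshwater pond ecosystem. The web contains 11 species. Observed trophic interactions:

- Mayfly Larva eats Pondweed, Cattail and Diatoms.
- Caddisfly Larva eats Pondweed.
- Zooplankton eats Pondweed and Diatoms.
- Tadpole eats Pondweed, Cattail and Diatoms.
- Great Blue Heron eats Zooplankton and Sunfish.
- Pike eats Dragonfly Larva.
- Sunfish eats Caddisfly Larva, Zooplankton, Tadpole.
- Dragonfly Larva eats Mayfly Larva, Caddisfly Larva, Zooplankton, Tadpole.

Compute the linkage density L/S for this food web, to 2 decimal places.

There are L = 19 links among S = 11 species.
L/S = 19/11 = 1.7273 ≈ 1.73.

L/S = 1.73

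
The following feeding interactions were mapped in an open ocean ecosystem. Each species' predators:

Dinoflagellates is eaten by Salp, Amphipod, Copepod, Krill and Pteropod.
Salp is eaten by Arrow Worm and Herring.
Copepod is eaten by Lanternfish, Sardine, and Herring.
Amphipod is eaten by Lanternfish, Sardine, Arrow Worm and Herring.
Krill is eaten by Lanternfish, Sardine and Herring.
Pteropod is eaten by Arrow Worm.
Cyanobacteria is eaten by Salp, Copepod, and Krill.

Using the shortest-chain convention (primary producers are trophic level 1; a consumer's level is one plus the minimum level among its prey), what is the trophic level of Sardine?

Cyanobacteria is a producer → level 1.
Copepod eats Cyanobacteria → level 2.
Sardine eats Copepod → level 3.
No prey of Sardine is below level 2, so 3 is the minimum.

Trophic level 3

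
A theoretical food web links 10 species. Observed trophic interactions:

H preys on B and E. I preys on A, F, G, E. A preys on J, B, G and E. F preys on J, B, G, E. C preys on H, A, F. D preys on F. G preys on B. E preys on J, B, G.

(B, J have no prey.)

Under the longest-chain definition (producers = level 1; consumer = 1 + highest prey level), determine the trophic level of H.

Trophic level 4

B is a producer → level 1.
G eats B → level 2.
E eats G (level 2); other prey at levels: B 1, J 1 → level 3.
H eats E (level 3); other prey at levels: B 1 → level 4.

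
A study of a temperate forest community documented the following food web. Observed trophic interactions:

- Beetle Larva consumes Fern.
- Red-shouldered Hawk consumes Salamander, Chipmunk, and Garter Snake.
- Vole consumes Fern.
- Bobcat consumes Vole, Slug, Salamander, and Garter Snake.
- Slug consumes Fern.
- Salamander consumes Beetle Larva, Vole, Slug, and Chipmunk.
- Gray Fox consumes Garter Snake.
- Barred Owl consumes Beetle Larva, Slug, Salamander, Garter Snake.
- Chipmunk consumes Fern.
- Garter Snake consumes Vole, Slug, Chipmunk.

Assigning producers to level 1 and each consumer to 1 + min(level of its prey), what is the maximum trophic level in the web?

Producers (level 1): Fern.
Following each consumer down to its lowest-level prey: Fern → Slug → Garter Snake → Gray Fox (levels 1 through 4).
All prey of Gray Fox (Garter Snake 3) are at level 3 or above, so Gray Fox is at level 1 + 3 = 4.
Every consumer has at least one prey at level 3 or below, so none exceeds level 4.

4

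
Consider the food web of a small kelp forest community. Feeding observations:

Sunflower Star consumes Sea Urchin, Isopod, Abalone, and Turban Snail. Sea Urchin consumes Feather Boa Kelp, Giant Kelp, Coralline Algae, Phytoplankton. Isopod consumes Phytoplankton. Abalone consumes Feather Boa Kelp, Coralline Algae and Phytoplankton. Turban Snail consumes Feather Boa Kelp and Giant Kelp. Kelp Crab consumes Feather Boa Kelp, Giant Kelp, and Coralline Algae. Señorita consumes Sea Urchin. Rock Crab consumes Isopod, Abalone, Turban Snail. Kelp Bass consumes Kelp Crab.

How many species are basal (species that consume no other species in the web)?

4

Basal species (no prey listed): Giant Kelp, Coralline Algae, Feather Boa Kelp, Phytoplankton.
Count: 4.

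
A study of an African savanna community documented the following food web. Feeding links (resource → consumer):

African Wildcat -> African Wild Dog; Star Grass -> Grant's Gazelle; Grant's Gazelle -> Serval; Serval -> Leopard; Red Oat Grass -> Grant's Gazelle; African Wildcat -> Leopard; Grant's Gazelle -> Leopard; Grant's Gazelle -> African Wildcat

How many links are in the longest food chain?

3 links

One longest chain: Red Oat Grass → Grant's Gazelle → African Wildcat → Leopard.
It has 4 species and 3 links.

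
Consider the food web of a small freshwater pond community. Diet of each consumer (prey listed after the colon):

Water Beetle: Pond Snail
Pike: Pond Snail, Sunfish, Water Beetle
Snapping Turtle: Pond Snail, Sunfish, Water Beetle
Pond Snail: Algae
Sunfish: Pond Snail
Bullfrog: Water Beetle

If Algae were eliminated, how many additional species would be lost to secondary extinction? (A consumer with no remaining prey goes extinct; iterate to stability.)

Remove Algae.
Round 1: Pond Snail (all prey gone) → extinct.
Round 2: Sunfish (all prey gone), Water Beetle (all prey gone) → extinct.
Round 3: Snapping Turtle (all prey gone), Bullfrog (all prey gone), Pike (all prey gone) → extinct.
No further losses. Total secondary extinctions: 6.

6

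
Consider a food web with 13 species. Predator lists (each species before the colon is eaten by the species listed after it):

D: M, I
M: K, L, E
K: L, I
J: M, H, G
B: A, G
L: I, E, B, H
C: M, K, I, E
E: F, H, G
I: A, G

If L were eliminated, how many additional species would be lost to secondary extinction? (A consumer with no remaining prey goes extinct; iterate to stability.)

1

Remove L.
Round 1: B (all prey gone) → extinct.
No further losses. Total secondary extinctions: 1.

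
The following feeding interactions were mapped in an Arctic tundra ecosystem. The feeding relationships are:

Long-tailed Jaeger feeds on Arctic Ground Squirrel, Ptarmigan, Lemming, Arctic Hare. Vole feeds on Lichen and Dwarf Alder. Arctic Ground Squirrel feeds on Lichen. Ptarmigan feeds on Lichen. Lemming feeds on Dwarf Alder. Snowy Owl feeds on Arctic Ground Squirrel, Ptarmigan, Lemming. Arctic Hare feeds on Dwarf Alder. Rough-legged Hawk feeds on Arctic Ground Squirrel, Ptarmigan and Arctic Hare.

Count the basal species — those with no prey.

Basal species (no prey listed): Lichen, Dwarf Alder.
Count: 2.

2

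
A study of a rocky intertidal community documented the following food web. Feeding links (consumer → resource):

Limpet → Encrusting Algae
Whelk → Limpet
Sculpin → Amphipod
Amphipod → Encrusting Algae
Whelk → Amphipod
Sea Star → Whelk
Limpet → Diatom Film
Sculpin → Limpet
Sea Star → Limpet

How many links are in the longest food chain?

One longest chain: Encrusting Algae → Limpet → Whelk → Sea Star.
It has 4 species and 3 links.

3 links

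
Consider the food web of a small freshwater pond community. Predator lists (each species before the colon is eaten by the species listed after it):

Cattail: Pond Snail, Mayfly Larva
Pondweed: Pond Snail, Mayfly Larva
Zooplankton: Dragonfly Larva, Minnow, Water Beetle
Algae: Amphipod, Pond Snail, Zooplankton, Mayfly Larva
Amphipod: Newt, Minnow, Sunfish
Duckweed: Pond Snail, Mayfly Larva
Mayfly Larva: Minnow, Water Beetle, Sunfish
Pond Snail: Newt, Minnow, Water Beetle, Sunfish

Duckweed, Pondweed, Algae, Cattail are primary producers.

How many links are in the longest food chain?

One longest chain: Algae → Amphipod → Newt.
It has 3 species and 2 links.

2 links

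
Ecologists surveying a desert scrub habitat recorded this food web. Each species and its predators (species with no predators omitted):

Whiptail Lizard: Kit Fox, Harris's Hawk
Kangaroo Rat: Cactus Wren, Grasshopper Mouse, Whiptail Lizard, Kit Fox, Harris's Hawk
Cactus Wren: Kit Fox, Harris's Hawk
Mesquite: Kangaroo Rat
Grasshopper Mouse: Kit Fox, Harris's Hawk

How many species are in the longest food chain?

4 species

One longest chain: Mesquite → Kangaroo Rat → Cactus Wren → Kit Fox.
It has 4 species and 3 links.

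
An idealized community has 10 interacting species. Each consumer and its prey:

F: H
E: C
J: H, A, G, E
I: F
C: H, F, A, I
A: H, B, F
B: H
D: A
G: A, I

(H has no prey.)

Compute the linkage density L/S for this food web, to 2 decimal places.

There are L = 18 links among S = 10 species.
L/S = 18/10 = 1.8000 ≈ 1.80.

L/S = 1.80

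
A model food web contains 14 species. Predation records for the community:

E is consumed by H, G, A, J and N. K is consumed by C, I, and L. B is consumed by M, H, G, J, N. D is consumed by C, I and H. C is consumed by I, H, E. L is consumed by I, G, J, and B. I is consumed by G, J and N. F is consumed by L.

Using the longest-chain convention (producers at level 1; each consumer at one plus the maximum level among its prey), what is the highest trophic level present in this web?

Producers (level 1): K, D, F.
K → L → B → M gives M level 4.
No species has a prey at level 4, so no species reaches level 5.

4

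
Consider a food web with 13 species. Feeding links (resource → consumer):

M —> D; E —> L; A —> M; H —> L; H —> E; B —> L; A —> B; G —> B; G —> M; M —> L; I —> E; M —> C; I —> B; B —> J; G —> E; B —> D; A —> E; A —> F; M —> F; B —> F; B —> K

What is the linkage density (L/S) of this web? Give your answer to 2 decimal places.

L/S = 1.62

There are L = 21 links among S = 13 species.
L/S = 21/13 = 1.6154 ≈ 1.62.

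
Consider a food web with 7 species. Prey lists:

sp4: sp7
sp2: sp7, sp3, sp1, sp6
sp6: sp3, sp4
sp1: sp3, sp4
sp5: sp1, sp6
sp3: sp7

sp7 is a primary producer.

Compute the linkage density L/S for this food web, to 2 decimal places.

L/S = 1.71

There are L = 12 links among S = 7 species.
L/S = 12/7 = 1.7143 ≈ 1.71.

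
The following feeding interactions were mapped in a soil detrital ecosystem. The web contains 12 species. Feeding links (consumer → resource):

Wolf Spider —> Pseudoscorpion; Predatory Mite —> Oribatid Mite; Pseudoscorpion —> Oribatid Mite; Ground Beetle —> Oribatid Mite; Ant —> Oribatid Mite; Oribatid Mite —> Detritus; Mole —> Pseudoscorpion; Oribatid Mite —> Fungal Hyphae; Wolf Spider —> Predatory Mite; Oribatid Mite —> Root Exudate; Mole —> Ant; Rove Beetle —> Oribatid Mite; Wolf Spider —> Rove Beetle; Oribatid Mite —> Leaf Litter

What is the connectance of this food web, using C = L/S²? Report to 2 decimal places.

The web has S = 12 species and L = 14 feeding links.
C = L / S² = 14 / 144 = 0.0972 ≈ 0.10.

C = 0.10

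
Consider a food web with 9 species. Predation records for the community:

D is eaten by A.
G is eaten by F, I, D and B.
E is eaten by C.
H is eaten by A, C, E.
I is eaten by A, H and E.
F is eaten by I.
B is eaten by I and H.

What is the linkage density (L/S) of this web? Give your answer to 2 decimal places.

There are L = 15 links among S = 9 species.
L/S = 15/9 = 1.6667 ≈ 1.67.

L/S = 1.67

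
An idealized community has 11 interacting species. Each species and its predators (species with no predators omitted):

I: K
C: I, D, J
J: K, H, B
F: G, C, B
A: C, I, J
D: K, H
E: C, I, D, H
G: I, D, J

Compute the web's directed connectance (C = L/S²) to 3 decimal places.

The web has S = 11 species and L = 22 feeding links.
C = L / S² = 22 / 121 = 0.1818 ≈ 0.182.

C = 0.182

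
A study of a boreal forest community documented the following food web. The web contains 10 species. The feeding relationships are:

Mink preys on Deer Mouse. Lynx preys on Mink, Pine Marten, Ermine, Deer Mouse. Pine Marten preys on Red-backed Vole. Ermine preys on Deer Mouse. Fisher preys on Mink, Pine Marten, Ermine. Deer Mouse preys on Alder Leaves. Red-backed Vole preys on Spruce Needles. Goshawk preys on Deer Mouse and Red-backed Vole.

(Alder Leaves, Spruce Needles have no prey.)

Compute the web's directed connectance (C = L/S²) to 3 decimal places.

C = 0.140

The web has S = 10 species and L = 14 feeding links.
C = L / S² = 14 / 100 = 0.1400 ≈ 0.140.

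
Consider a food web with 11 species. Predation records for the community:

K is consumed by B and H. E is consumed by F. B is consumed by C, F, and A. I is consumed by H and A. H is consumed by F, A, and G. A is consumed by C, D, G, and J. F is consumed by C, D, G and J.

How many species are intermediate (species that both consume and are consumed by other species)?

4

Intermediate species (has both prey and predators): B, H, A, F.
Count: 4.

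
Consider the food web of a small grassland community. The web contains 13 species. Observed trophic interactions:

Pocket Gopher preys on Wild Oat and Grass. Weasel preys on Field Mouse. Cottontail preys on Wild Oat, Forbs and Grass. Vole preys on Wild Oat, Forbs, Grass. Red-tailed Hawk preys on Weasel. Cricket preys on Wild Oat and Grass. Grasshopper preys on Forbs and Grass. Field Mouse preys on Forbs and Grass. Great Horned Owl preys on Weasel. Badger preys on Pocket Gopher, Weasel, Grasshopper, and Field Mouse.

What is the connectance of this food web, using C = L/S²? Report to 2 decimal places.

C = 0.12

The web has S = 13 species and L = 21 feeding links.
C = L / S² = 21 / 169 = 0.1243 ≈ 0.12.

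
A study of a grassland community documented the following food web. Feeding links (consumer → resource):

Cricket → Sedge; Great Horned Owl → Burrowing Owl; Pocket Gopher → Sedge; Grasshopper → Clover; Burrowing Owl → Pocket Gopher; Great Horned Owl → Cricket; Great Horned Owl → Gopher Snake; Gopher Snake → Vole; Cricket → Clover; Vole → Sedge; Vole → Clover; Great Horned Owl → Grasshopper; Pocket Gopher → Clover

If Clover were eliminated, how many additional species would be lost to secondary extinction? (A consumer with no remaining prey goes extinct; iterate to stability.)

1

Remove Clover.
Round 1: Grasshopper (all prey gone) → extinct.
No further losses. Total secondary extinctions: 1.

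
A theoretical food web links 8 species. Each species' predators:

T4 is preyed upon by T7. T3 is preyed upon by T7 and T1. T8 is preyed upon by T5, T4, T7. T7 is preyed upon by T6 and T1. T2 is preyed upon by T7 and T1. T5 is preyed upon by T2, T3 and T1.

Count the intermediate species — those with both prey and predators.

Intermediate species (has both prey and predators): T4, T5, T2, T3, T7.
Count: 5.

5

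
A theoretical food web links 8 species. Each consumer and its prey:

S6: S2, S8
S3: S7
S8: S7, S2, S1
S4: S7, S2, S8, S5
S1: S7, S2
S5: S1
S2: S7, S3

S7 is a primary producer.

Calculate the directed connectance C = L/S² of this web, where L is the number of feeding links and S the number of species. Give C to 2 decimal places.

The web has S = 8 species and L = 15 feeding links.
C = L / S² = 15 / 64 = 0.2344 ≈ 0.23.

C = 0.23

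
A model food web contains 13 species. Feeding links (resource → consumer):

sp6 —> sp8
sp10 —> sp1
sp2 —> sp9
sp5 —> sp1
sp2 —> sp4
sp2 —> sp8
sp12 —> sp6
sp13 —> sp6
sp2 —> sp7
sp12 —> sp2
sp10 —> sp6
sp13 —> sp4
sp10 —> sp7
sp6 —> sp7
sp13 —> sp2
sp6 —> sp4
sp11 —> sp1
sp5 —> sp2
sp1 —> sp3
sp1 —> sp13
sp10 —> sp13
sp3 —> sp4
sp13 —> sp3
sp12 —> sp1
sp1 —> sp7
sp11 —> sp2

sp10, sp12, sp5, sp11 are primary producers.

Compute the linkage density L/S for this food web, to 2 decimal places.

L/S = 2.00

There are L = 26 links among S = 13 species.
L/S = 26/13 = 2.0000 ≈ 2.00.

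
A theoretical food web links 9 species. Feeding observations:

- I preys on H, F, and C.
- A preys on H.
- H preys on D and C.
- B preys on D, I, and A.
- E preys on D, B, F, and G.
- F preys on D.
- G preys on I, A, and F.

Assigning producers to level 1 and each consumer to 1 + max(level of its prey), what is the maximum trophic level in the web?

Producers (level 1): C, D.
C → H → I → B → E gives E level 5.
No species has a prey at level 5, so no species reaches level 6.

5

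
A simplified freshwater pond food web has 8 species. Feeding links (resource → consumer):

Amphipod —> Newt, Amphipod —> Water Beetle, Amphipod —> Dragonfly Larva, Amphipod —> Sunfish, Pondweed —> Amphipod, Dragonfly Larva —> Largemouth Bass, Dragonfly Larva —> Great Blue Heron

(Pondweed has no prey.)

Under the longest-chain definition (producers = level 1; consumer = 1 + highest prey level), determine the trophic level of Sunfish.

Trophic level 3

Pondweed is a producer → level 1.
Amphipod eats Pondweed → level 2.
Sunfish eats Amphipod → level 3.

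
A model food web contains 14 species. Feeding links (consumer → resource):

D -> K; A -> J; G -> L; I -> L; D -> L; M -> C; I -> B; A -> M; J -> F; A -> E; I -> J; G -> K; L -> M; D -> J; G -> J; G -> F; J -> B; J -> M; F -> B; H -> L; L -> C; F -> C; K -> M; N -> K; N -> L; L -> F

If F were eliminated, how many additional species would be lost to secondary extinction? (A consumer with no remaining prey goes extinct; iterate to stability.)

Remove F.
Every predator of it retains at least one other prey: L still has C, M; J still has B, M; G still has L, K, J.
No consumer loses all prey, so no secondary extinctions occur.

0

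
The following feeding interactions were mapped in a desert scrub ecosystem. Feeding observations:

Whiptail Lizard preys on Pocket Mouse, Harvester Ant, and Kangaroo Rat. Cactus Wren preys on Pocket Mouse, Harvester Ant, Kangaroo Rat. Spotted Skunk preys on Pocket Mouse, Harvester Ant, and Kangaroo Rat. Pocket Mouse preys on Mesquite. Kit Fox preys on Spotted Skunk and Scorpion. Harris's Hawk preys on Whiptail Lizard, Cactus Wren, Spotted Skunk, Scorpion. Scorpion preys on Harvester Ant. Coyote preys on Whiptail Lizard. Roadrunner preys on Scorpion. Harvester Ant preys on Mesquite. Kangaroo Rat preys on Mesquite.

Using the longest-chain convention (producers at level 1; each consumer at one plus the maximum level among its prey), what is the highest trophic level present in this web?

4

Producers (level 1): Mesquite.
Mesquite → Kangaroo Rat → Whiptail Lizard → Coyote gives Coyote level 4.
No species has a prey at level 4, so no species reaches level 5.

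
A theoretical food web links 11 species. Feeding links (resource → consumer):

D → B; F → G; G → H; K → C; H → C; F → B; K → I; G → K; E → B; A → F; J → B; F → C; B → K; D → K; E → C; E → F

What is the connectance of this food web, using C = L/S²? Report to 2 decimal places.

C = 0.13

The web has S = 11 species and L = 16 feeding links.
C = L / S² = 16 / 121 = 0.1322 ≈ 0.13.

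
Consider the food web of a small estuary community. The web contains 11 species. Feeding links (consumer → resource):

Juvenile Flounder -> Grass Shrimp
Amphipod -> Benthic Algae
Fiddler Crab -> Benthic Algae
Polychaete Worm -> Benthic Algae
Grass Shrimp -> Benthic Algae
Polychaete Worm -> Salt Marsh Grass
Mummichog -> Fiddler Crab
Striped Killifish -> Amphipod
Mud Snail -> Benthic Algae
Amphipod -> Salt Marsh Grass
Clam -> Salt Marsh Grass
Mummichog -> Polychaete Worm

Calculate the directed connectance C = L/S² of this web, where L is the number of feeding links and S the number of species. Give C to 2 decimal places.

C = 0.10

The web has S = 11 species and L = 12 feeding links.
C = L / S² = 12 / 121 = 0.0992 ≈ 0.10.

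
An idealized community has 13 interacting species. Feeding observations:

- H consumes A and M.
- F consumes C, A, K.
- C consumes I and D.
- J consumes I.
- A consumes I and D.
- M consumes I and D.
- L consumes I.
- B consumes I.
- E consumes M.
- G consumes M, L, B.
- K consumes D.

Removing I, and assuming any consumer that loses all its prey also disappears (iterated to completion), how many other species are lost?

3

Remove I.
Round 1: B (all prey gone), L (all prey gone), J (all prey gone) → extinct.
No further losses. Total secondary extinctions: 3.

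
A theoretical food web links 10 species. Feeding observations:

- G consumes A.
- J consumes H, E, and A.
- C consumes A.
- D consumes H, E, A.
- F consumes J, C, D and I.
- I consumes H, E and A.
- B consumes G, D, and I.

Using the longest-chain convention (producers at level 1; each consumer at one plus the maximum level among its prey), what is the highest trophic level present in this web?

Producers (level 1): A, E, H.
A → I → F gives F level 3.
No species has a prey at level 3, so no species reaches level 4.

3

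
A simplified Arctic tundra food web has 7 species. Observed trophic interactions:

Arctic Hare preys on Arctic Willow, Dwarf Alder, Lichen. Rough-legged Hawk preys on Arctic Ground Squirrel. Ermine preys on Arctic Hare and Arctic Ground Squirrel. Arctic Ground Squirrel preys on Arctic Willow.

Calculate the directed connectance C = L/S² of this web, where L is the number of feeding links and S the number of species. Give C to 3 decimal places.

The web has S = 7 species and L = 7 feeding links.
C = L / S² = 7 / 49 = 0.1429 ≈ 0.143.

C = 0.143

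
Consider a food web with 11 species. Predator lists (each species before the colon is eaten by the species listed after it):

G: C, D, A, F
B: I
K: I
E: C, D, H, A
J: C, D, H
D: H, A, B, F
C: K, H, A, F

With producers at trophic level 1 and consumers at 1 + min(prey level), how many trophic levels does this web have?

Producers (level 1): G, E, J.
Following each consumer down to its lowest-level prey: G → D → B → I (levels 1 through 4).
All prey of I (B 3, K 3) are at level 3 or above, so I is at level 1 + 3 = 4.
Every consumer has at least one prey at level 3 or below, so none exceeds level 4.

4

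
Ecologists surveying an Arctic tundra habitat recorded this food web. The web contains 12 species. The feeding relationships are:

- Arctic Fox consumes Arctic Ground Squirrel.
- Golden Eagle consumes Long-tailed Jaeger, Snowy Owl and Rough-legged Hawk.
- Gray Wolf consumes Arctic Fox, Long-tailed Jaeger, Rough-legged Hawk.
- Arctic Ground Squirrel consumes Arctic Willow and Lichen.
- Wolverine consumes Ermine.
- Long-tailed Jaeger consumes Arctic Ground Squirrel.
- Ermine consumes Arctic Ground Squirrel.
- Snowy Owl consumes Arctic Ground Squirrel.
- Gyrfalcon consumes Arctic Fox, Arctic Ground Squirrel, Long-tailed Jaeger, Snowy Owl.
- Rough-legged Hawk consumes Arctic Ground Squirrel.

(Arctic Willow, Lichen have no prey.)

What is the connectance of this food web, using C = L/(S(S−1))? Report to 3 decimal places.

The web has S = 12 species and L = 18 feeding links.
C = L / (S(S−1)) = 18 / 132 = 0.1364 ≈ 0.136.

C = 0.136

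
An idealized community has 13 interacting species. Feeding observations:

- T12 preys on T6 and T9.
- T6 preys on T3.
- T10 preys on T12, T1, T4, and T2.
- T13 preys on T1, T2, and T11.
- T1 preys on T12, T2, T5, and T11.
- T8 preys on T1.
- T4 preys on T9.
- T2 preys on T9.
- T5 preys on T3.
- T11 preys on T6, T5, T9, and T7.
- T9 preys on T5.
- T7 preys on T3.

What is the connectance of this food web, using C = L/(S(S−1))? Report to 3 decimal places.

The web has S = 13 species and L = 24 feeding links.
C = L / (S(S−1)) = 24 / 156 = 0.1538 ≈ 0.154.

C = 0.154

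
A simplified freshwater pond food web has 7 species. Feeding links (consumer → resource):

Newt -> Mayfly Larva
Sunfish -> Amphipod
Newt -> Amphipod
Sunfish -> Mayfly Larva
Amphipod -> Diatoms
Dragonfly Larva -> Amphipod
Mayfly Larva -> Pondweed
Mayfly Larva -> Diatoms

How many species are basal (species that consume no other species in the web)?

Basal species (no prey listed): Pondweed, Diatoms.
Count: 2.

2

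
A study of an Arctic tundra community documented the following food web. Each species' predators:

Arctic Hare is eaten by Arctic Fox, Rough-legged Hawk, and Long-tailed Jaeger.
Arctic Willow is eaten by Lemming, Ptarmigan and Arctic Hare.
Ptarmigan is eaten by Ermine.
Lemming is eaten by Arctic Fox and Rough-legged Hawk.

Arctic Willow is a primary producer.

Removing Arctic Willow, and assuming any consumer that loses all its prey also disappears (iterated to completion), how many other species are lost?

Remove Arctic Willow.
Round 1: Ptarmigan (all prey gone), Arctic Hare (all prey gone), Lemming (all prey gone) → extinct.
Round 2: Ermine (all prey gone), Rough-legged Hawk (all prey gone), Arctic Fox (all prey gone), Long-tailed Jaeger (all prey gone) → extinct.
No further losses. Total secondary extinctions: 7.

7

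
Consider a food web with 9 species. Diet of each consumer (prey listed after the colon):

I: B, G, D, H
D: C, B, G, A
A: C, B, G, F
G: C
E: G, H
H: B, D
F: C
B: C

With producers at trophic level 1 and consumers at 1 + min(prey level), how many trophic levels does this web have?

3

Producers (level 1): C.
Following each consumer down to its lowest-level prey: C → B → I (levels 1 through 3).
All prey of I (B 2, G 2, D 2, H 3) are at level 2 or above, so I is at level 1 + 2 = 3.
Every consumer has at least one prey at level 2 or below, so none exceeds level 3.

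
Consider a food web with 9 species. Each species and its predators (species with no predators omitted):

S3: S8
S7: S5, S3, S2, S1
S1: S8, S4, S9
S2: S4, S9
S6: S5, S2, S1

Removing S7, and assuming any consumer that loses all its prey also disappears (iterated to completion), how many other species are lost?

Remove S7.
Round 1: S3 (all prey gone) → extinct.
No further losses. Total secondary extinctions: 1.

1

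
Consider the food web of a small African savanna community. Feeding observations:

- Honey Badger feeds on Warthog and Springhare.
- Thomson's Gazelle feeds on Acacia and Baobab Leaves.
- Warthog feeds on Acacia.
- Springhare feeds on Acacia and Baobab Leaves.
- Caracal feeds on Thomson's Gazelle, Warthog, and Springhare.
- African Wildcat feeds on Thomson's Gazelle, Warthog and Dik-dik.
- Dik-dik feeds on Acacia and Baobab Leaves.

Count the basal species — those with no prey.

Basal species (no prey listed): Baobab Leaves, Acacia.
Count: 2.

2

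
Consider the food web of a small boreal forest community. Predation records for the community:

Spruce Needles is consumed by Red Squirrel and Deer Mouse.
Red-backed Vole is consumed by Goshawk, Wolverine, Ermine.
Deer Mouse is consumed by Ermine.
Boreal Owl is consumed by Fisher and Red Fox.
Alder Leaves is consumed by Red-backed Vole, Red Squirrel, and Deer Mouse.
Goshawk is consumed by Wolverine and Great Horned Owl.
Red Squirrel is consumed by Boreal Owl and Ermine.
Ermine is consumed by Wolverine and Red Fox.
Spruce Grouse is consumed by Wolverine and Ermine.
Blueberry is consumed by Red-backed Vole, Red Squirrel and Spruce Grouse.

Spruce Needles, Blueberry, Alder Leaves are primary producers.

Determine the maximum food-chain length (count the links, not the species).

3 links

One longest chain: Spruce Needles → Deer Mouse → Ermine → Red Fox.
It has 4 species and 3 links.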